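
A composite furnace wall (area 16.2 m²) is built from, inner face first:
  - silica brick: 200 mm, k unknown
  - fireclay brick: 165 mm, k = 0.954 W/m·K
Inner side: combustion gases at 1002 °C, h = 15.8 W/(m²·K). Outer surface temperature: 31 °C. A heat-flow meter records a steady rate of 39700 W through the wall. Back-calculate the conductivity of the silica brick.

k ≈ 1.25 W/(m·K)

Model the wall as resistances in series:
R_inner film = 1/(h_i·A) = 1/(15.8×16.2) = 0.003907 K/W
R_fireclay brick = L/(kA) = 0.165/(0.954×16.2) = 0.01068 K/W
Sum of known resistances R_other = 0.01458 K/W
Total R = ΔT/Q = 971/39700 = 0.02446 K/W
R_silica brick = R_total − R_other = 0.009875 K/W
k = L/(R·A) = 0.2/(0.009875×16.2)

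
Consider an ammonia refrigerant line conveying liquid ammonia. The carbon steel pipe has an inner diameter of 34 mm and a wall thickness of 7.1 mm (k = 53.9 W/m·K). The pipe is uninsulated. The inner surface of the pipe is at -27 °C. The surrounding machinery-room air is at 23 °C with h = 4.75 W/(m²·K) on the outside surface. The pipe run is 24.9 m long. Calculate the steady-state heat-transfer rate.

Cylindrical conduction, so R = ln(r₂/r₁)/(2πkL) per layer, in series:
R_carbon steel pipe wall = ln(24.1/17)/(2π×53.9×24.9) = 4.139×10^-5 K/W
R_outer film = 1/(h_o·2πr_oL) = 1/(4.75×2π×0.0241×24.9) = 0.05584 K/W
R_total = 0.05588 K/W
Q = ΔT/R_total = 50/0.05588

Q ≈ 895 W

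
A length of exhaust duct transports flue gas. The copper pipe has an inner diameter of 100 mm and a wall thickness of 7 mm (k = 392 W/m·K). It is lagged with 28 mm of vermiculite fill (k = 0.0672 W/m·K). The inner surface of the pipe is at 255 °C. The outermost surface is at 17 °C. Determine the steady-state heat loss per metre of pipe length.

q′ ≈ 251 W/m

For a radial system each layer contributes R = ln(r_out/r_in)/(2πkL); films add R = 1/(hA).
R_copper pipe wall = ln(57/50)/(2π×392×1) = 5.32×10^-5 K/W
R_vermiculite fill = ln(85/57)/(2π×0.0672×1) = 0.9464 K/W
R_total = 0.9465 K/W
Q = ΔT/R_total = 238/0.9465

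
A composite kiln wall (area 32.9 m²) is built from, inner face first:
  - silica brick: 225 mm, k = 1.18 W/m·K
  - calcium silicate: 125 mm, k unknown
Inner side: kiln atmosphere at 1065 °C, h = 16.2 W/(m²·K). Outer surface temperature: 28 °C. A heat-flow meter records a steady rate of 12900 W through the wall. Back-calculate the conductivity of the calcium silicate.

Treating each layer as a thermal resistance in series:
R_inner film = 1/(h_i·A) = 1/(16.2×32.9) = 0.001876 K/W
R_silica brick = L/(kA) = 0.225/(1.18×32.9) = 0.005796 K/W
Sum of known resistances R_other = 0.007672 K/W
Total R = ΔT/Q = 1037/12900 = 0.08039 K/W
R_calcium silicate = R_total − R_other = 0.07272 K/W
k = L/(R·A) = 0.125/(0.07272×32.9)

k ≈ 0.0522 W/(m·K)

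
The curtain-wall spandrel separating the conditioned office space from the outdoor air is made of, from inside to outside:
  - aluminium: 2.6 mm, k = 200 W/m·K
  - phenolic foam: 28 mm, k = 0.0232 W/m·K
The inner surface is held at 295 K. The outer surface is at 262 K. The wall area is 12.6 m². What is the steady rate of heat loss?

Thermal resistances in series:
R_aluminium = L/(kA) = 0.0026/(200×12.6) = 1.032×10^-6 K/W
R_phenolic foam = L/(kA) = 0.028/(0.0232×12.6) = 0.09579 K/W
R_total = 0.09579 K/W
Q = ΔT / R_total = 33 / 0.09579

Q ≈ 345 W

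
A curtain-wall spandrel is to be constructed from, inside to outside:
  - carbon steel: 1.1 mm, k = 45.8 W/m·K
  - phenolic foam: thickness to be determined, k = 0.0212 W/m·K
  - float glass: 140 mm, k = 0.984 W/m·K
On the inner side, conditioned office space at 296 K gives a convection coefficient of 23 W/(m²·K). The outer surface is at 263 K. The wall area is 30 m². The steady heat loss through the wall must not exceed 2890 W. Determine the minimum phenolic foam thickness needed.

L ≈ 3.32 mm

Using the resistance-network approach (series):
R_inner film = 1/(h_i·A) = 1/(23×30) = 0.001449 K/W
R_carbon steel = L/(kA) = 0.0011/(45.8×30) = 8.006×10^-7 K/W
R_float glass = L/(kA) = 0.14/(0.984×30) = 0.004743 K/W
Sum of the known resistances R_other = 0.006193 K/W
Required total resistance R_tot = ΔT/Q_allow = 33/2890 = 0.01142 K/W
R_phenolic foam = R_tot − R_other = 0.005226 K/W
L = R·k·A = 0.005226×0.0212×30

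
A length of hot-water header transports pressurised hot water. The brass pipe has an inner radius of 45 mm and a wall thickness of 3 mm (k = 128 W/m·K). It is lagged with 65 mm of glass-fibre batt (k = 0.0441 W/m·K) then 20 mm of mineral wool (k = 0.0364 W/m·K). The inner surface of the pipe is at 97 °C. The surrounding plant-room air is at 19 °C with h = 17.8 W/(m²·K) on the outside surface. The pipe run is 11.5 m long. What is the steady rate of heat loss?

Q ≈ 232 W

Per-layer cylindrical resistances, series-summed:
R_brass pipe wall = ln(48/45)/(2π×128×11.5) = 6.978×10^-6 K/W
R_glass-fibre batt = ln(113/48)/(2π×0.0441×11.5) = 0.2687 K/W
R_mineral wool = ln(133/113)/(2π×0.0364×11.5) = 0.06196 K/W
R_outer film = 1/(h_o·2πr_oL) = 1/(17.8×2π×0.133×11.5) = 0.005846 K/W
R_total = 0.3365 K/W
Q = ΔT/R_total = 78/0.3365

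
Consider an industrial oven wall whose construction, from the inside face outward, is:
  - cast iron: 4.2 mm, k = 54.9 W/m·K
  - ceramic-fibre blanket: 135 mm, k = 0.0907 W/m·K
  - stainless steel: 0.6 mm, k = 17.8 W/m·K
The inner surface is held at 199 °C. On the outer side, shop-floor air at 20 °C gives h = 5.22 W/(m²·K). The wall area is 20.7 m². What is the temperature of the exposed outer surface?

Thermal resistances in series:
R_cast iron = L/(kA) = 0.0042/(54.9×20.7) = 3.696×10^-6 K/W
R_ceramic-fibre blanket = L/(kA) = 0.135/(0.0907×20.7) = 0.0719 K/W
R_stainless steel = L/(kA) = 0.0006/(17.8×20.7) = 1.628×10^-6 K/W
R_outer film = 1/(h_o·A) = 1/(5.22×20.7) = 0.009255 K/W
R_total = 0.08116 K/W;  Q = ΔT/R_total = 179/0.08116 = 2205 W
T_interface = T_inner − Q·ΣR(inner→interface) = 199 − 2210×0.07191

T ≈ 40.4 °C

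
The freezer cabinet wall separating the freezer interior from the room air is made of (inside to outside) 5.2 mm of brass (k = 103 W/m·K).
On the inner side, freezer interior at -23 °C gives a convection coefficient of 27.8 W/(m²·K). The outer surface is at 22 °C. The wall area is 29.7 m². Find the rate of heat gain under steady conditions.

Q ≈ 37100 W

Series thermal resistances:
R_inner film = 1/(h_i·A) = 1/(27.8×29.7) = 0.001211 K/W
R_brass = L/(kA) = 0.0052/(103×29.7) = 1.7×10^-6 K/W
R_total = 0.001213 K/W
Q = ΔT / R_total = 45 / 0.001213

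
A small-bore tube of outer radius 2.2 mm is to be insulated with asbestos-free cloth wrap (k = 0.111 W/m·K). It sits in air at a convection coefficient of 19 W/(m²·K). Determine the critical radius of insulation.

For a cylinder r_cr = k/h = 0.111/19
r_cr = 5.84 mm; since the bare radius (2.2 mm) is below r_cr, adding a thin layer of insulation will *increase* heat loss.

r_cr ≈ 5.84 mm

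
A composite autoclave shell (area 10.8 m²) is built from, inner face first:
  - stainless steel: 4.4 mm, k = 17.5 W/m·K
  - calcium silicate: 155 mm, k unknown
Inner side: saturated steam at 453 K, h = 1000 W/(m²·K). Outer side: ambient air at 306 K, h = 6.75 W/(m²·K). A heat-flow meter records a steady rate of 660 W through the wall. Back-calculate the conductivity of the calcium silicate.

Using the resistance-network approach (series):
R_inner film = 1/(h_i·A) = 1/(1000×10.8) = 9.259×10^-5 K/W
R_stainless steel = L/(kA) = 0.0044/(17.5×10.8) = 2.328×10^-5 K/W
R_outer film = 1/(h_o·A) = 1/(6.75×10.8) = 0.01372 K/W
Sum of known resistances R_other = 0.01383 K/W
Total R = ΔT/Q = 147/660 = 0.2227 K/W
R_calcium silicate = R_total − R_other = 0.2089 K/W
k = L/(R·A) = 0.155/(0.2089×10.8)

k ≈ 0.0687 W/(m·K)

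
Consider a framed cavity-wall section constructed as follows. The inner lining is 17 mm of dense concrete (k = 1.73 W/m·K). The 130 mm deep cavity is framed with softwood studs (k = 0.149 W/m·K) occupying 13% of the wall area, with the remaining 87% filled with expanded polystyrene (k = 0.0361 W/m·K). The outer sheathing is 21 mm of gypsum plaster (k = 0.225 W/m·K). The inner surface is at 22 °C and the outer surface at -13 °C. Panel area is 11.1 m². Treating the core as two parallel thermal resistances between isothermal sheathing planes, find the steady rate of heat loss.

Q ≈ 146 W

Sheathing layers in series; stud and cavity paths in parallel between them.
R_inner = 0.017/(1.73×11.1) = 8.853×10^-4 K/W
R_stud  = 0.13/(0.149×0.13×11.1) = 0.6046 K/W
R_cav   = 0.13/(0.0361×0.87×11.1) = 0.3729 K/W
1/R_core = 1/R_stud + 1/R_cav → R_core = 0.2306 K/W
R_outer = 0.021/(0.225×11.1) = 0.008408 K/W
R_total = 0.2399 K/W
Q = ΔT/R_total = 35/0.2399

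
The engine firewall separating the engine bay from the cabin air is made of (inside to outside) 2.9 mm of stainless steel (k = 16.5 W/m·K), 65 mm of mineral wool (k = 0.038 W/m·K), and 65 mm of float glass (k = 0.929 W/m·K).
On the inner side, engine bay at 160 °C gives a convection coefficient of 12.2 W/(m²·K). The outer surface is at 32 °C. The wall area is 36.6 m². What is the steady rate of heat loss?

Thermal resistances in series:
R_inner film = 1/(h_i·A) = 1/(12.2×36.6) = 0.00224 K/W
R_stainless steel = L/(kA) = 0.0029/(16.5×36.6) = 4.802×10^-6 K/W
R_mineral wool = L/(kA) = 0.065/(0.038×36.6) = 0.04674 K/W
R_float glass = L/(kA) = 0.065/(0.929×36.6) = 0.001912 K/W
R_total = 0.05089 K/W
Q = ΔT / R_total = 128 / 0.05089

Q ≈ 2520 W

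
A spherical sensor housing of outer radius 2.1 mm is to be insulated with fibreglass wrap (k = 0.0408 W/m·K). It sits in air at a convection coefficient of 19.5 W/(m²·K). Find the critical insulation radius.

For a sphere r_cr = 2k/h = 2×0.0408/19.5
r_cr = 4.18 mm; since the bare radius (2.1 mm) is below r_cr, adding a thin layer of insulation will *increase* heat loss.

r_cr ≈ 4.18 mm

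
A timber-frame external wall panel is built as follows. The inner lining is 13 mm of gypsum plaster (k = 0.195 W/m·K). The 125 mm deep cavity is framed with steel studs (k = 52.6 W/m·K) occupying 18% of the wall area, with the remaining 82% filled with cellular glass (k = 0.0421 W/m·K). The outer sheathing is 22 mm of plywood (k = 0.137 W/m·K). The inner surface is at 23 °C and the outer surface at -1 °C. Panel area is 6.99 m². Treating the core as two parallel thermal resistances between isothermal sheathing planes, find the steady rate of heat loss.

Sheathing layers in series; stud and cavity paths in parallel between them.
R_inner = 0.013/(0.195×6.99) = 0.009537 K/W
R_stud  = 0.125/(52.6×0.18×6.99) = 0.001889 K/W
R_cav   = 0.125/(0.0421×0.82×6.99) = 0.518 K/W
1/R_core = 1/R_stud + 1/R_cav → R_core = 0.001882 K/W
R_outer = 0.022/(0.137×6.99) = 0.02297 K/W
R_total = 0.03439 K/W
Q = ΔT/R_total = 24/0.03439

Q ≈ 698 W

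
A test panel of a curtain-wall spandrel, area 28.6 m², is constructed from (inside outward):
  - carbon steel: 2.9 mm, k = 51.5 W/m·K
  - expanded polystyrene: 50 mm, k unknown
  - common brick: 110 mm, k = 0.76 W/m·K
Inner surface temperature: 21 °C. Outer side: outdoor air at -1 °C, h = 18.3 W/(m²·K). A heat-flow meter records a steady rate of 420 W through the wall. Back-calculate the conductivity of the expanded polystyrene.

Treating each layer as a thermal resistance in series:
R_carbon steel = L/(kA) = 0.0029/(51.5×28.6) = 1.969×10^-6 K/W
R_common brick = L/(kA) = 0.11/(0.76×28.6) = 0.005061 K/W
R_outer film = 1/(h_o·A) = 1/(18.3×28.6) = 0.001911 K/W
Sum of known resistances R_other = 0.006973 K/W
Total R = ΔT/Q = 22/420 = 0.05238 K/W
R_expanded polystyrene = R_total − R_other = 0.04541 K/W
k = L/(R·A) = 0.05/(0.04541×28.6)

k ≈ 0.0385 W/(m·K)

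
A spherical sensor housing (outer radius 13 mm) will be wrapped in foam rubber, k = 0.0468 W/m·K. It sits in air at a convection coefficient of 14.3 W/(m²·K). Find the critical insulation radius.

For a sphere r_cr = 2k/h = 2×0.0468/14.3
r_cr = 6.55 mm; since the bare radius (13 mm) is above r_cr, any added insulation will reduce heat loss.

r_cr ≈ 6.55 mm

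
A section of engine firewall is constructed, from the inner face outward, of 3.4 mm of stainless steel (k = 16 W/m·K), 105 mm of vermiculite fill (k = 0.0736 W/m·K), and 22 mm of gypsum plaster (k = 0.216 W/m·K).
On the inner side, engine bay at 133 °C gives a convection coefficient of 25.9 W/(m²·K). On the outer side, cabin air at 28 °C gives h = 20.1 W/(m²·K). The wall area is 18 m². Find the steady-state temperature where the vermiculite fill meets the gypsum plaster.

T ≈ 37.8 °C

Thermal resistances in series:
R_inner film = 1/(h_i·A) = 1/(25.9×18) = 0.002145 K/W
R_stainless steel = L/(kA) = 0.0034/(16×18) = 1.181×10^-5 K/W
R_vermiculite fill = L/(kA) = 0.105/(0.0736×18) = 0.07926 K/W
R_gypsum plaster = L/(kA) = 0.022/(0.216×18) = 0.005658 K/W
R_outer film = 1/(h_o·A) = 1/(20.1×18) = 0.002764 K/W
R_total = 0.08984 K/W;  Q = ΔT/R_total = 105/0.08984 = 1169 W
T_interface = T_inner − Q·ΣR(inner→interface) = 133 − 1170×0.08141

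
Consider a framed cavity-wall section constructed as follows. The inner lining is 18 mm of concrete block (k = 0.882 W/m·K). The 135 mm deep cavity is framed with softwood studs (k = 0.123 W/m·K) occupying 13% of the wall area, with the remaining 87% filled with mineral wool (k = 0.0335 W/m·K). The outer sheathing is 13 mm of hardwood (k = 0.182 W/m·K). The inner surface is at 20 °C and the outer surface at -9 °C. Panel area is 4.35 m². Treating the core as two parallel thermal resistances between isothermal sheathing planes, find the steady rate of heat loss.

Sheathing layers in series; stud and cavity paths in parallel between them.
R_inner = 0.018/(0.882×4.35) = 0.004692 K/W
R_stud  = 0.135/(0.123×0.13×4.35) = 1.941 K/W
R_cav   = 0.135/(0.0335×0.87×4.35) = 1.065 K/W
1/R_core = 1/R_stud + 1/R_cav → R_core = 0.6876 K/W
R_outer = 0.013/(0.182×4.35) = 0.01642 K/W
R_total = 0.7087 K/W
Q = ΔT/R_total = 29/0.7087

Q ≈ 40.9 W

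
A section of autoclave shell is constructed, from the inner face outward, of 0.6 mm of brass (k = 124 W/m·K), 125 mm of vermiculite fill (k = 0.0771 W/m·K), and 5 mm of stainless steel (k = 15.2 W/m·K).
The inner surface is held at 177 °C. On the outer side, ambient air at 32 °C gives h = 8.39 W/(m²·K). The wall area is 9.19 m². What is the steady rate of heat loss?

Q ≈ 765 W

Series thermal resistances:
R_brass = L/(kA) = 0.0006/(124×9.19) = 5.265×10^-7 K/W
R_vermiculite fill = L/(kA) = 0.125/(0.0771×9.19) = 0.1764 K/W
R_stainless steel = L/(kA) = 0.005/(15.2×9.19) = 3.579×10^-5 K/W
R_outer film = 1/(h_o·A) = 1/(8.39×9.19) = 0.01297 K/W
R_total = 0.1894 K/W
Q = ΔT / R_total = 145 / 0.1894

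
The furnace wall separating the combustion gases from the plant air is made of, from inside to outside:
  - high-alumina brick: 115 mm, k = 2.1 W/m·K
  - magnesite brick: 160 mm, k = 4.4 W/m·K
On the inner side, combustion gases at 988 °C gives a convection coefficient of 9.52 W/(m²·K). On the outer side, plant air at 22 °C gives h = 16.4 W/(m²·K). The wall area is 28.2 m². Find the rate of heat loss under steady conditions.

Treating each layer as a thermal resistance in series:
R_inner film = 1/(h_i·A) = 1/(9.52×28.2) = 0.003725 K/W
R_high-alumina brick = L/(kA) = 0.115/(2.1×28.2) = 0.001942 K/W
R_magnesite brick = L/(kA) = 0.16/(4.4×28.2) = 0.001289 K/W
R_outer film = 1/(h_o·A) = 1/(16.4×28.2) = 0.002162 K/W
R_total = 0.009119 K/W
Q = ΔT / R_total = 966 / 0.009119

Q ≈ 106000 W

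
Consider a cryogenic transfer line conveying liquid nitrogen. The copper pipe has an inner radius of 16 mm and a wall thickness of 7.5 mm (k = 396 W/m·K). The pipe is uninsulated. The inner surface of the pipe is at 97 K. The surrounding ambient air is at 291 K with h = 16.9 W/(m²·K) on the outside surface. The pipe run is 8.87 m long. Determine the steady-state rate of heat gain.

Q ≈ 4290 W

For a radial system each layer contributes R = ln(r_out/r_in)/(2πkL); films add R = 1/(hA).
R_copper pipe wall = ln(23.5/16)/(2π×396×8.87) = 1.742×10^-5 K/W
R_outer film = 1/(h_o·2πr_oL) = 1/(16.9×2π×0.0235×8.87) = 0.04518 K/W
R_total = 0.0452 K/W
Q = ΔT/R_total = 194/0.0452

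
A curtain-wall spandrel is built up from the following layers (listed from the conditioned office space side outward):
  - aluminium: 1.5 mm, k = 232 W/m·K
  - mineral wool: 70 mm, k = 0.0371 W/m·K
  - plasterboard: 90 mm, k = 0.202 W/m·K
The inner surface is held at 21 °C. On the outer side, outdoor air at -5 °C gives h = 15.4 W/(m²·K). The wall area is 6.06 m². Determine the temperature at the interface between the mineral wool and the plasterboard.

Series thermal resistances:
R_aluminium = L/(kA) = 0.0015/(232×6.06) = 1.067×10^-6 K/W
R_mineral wool = L/(kA) = 0.07/(0.0371×6.06) = 0.3114 K/W
R_plasterboard = L/(kA) = 0.09/(0.202×6.06) = 0.07352 K/W
R_outer film = 1/(h_o·A) = 1/(15.4×6.06) = 0.01072 K/W
R_total = 0.3956 K/W;  Q = ΔT/R_total = 26/0.3956 = 65.72 W
T_interface = T_inner − Q·ΣR(inner→interface) = 21 − 65.7×0.3114

T ≈ 0.536 °C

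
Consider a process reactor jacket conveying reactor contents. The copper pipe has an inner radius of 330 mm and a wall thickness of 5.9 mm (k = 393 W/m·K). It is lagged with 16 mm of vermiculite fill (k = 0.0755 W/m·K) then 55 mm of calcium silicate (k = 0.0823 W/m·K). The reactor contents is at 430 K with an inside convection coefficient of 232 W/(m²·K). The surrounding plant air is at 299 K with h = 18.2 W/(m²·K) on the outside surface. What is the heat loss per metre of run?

q′ ≈ 325 W/m

Treating each annulus and film as a series resistance:
R_inner film = 1/(h_i·2πr₁L) = 1/(232×2π×0.33×1) = 0.002079 K/W
R_copper pipe wall = ln(335.9/330)/(2π×393×1) = 7.176×10^-6 K/W
R_vermiculite fill = ln(351.9/335.9)/(2π×0.0755×1) = 0.09809 K/W
R_calcium silicate = ln(406.9/351.9)/(2π×0.0823×1) = 0.2808 K/W
R_outer film = 1/(h_o·2πr_oL) = 1/(18.2×2π×0.4069×1) = 0.02149 K/W
R_total = 0.4025 K/W
Q = ΔT/R_total = 131/0.4025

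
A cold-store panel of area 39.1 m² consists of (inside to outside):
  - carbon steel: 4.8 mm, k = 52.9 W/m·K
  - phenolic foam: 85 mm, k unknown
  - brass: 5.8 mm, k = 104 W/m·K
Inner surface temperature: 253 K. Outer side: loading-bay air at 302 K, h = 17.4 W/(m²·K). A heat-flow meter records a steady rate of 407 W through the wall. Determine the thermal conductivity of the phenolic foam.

Series thermal resistances:
R_carbon steel = L/(kA) = 0.0048/(52.9×39.1) = 2.321×10^-6 K/W
R_brass = L/(kA) = 0.0058/(104×39.1) = 1.426×10^-6 K/W
R_outer film = 1/(h_o·A) = 1/(17.4×39.1) = 0.00147 K/W
Sum of known resistances R_other = 0.001474 K/W
Total R = ΔT/Q = 49/407 = 0.1204 K/W
R_phenolic foam = R_total − R_other = 0.1189 K/W
k = L/(R·A) = 0.085/(0.1189×39.1)

k ≈ 0.0183 W/(m·K)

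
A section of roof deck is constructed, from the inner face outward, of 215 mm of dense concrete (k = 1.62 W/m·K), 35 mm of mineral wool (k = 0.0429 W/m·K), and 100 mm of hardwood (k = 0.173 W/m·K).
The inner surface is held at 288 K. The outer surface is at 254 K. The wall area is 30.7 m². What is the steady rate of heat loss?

Treating each layer as a thermal resistance in series:
R_dense concrete = L/(kA) = 0.215/(1.62×30.7) = 0.004323 K/W
R_mineral wool = L/(kA) = 0.035/(0.0429×30.7) = 0.02657 K/W
R_hardwood = L/(kA) = 0.1/(0.173×30.7) = 0.01883 K/W
R_total = 0.04973 K/W
Q = ΔT / R_total = 34 / 0.04973

Q ≈ 684 W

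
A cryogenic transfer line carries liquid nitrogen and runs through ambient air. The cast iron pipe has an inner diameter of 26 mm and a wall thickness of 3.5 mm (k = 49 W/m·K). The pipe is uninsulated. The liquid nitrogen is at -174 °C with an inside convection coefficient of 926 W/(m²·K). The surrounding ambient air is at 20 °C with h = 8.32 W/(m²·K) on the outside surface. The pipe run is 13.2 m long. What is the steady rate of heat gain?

Q ≈ 2180 W

Per-layer cylindrical resistances, series-summed:
R_inner film = 1/(h_i·2πr₁L) = 1/(926×2π×0.013×13.2) = 0.001002 K/W
R_cast iron pipe wall = ln(16.5/13)/(2π×49×13.2) = 5.866×10^-5 K/W
R_outer film = 1/(h_o·2πr_oL) = 1/(8.32×2π×0.0165×13.2) = 0.08783 K/W
R_total = 0.08889 K/W
Q = ΔT/R_total = 194/0.08889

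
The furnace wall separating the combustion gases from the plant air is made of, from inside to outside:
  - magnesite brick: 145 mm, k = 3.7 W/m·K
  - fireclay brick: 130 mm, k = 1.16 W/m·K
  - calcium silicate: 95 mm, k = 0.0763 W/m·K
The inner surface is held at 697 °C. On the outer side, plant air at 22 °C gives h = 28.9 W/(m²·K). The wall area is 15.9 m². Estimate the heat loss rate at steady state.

Using the resistance-network approach (series):
R_magnesite brick = L/(kA) = 0.145/(3.7×15.9) = 0.002465 K/W
R_fireclay brick = L/(kA) = 0.13/(1.16×15.9) = 0.007048 K/W
R_calcium silicate = L/(kA) = 0.095/(0.0763×15.9) = 0.07831 K/W
R_outer film = 1/(h_o·A) = 1/(28.9×15.9) = 0.002176 K/W
R_total = 0.09 K/W
Q = ΔT / R_total = 675 / 0.09

Q ≈ 7500 W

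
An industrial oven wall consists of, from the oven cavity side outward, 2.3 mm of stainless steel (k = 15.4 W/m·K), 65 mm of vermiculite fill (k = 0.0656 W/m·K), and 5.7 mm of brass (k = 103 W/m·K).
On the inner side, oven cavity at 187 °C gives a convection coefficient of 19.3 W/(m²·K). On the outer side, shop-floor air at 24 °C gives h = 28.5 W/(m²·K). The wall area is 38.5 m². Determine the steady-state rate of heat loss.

Treating each layer as a thermal resistance in series:
R_inner film = 1/(h_i·A) = 1/(19.3×38.5) = 0.001346 K/W
R_stainless steel = L/(kA) = 0.0023/(15.4×38.5) = 3.879×10^-6 K/W
R_vermiculite fill = L/(kA) = 0.065/(0.0656×38.5) = 0.02574 K/W
R_brass = L/(kA) = 0.0057/(103×38.5) = 1.437×10^-6 K/W
R_outer film = 1/(h_o·A) = 1/(28.5×38.5) = 9.114×10^-4 K/W
R_total = 0.028 K/W
Q = ΔT / R_total = 163 / 0.028

Q ≈ 5820 W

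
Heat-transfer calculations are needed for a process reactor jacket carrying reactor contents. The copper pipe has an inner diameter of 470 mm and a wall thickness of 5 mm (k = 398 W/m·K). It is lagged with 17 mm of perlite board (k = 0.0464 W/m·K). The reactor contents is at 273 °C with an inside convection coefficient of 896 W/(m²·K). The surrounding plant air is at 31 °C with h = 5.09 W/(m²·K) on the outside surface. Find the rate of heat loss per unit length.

Radial resistances (cylindrical: R_cond = ln(r_o/r_i)/(2πkL), R_conv = 1/(h·2πrL)):
R_inner film = 1/(h_i·2πr₁L) = 1/(896×2π×0.235×1) = 7.559×10^-4 K/W
R_copper pipe wall = ln(240/235)/(2π×398×1) = 8.419×10^-6 K/W
R_perlite board = ln(257/240)/(2π×0.0464×1) = 0.2347 K/W
R_outer film = 1/(h_o·2πr_oL) = 1/(5.09×2π×0.257×1) = 0.1217 K/W
R_total = 0.3572 K/W
Q = ΔT/R_total = 242/0.3572

q′ ≈ 678 W/m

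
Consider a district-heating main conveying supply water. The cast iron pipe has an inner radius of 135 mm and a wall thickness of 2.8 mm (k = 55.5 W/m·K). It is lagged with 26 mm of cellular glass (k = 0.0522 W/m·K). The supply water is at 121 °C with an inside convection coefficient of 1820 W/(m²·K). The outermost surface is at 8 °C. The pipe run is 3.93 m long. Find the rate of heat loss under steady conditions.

For a radial system each layer contributes R = ln(r_out/r_in)/(2πkL); films add R = 1/(hA).
R_inner film = 1/(h_i·2πr₁L) = 1/(1820×2π×0.135×3.93) = 1.648×10^-4 K/W
R_cast iron pipe wall = ln(137.8/135)/(2π×55.5×3.93) = 1.498×10^-5 K/W
R_cellular glass = ln(163.8/137.8)/(2π×0.0522×3.93) = 0.1341 K/W
R_total = 0.1343 K/W
Q = ΔT/R_total = 113/0.1343

Q ≈ 842 W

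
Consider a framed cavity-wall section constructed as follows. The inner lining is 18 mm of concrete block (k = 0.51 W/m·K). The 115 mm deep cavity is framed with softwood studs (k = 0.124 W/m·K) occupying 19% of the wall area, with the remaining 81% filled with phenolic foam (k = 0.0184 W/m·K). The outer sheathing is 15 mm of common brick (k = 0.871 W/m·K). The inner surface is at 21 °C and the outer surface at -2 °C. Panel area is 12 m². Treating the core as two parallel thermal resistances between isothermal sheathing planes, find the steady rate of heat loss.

Q ≈ 90.7 W

Sheathing layers in series; stud and cavity paths in parallel between them.
R_inner = 0.018/(0.51×12) = 0.002941 K/W
R_stud  = 0.115/(0.124×0.19×12) = 0.4068 K/W
R_cav   = 0.115/(0.0184×0.81×12) = 0.643 K/W
1/R_core = 1/R_stud + 1/R_cav → R_core = 0.2492 K/W
R_outer = 0.015/(0.871×12) = 0.001435 K/W
R_total = 0.2535 K/W
Q = ΔT/R_total = 23/0.2535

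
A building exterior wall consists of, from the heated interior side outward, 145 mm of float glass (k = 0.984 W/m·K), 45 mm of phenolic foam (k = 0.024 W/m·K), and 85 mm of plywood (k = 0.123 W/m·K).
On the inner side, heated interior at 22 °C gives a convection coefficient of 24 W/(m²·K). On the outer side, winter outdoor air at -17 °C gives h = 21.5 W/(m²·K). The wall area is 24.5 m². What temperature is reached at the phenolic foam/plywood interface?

T ≈ -6.73 °C

Thermal resistances in series:
R_inner film = 1/(h_i·A) = 1/(24×24.5) = 0.001701 K/W
R_float glass = L/(kA) = 0.145/(0.984×24.5) = 0.006015 K/W
R_phenolic foam = L/(kA) = 0.045/(0.024×24.5) = 0.07653 K/W
R_plywood = L/(kA) = 0.085/(0.123×24.5) = 0.02821 K/W
R_outer film = 1/(h_o·A) = 1/(21.5×24.5) = 0.001898 K/W
R_total = 0.1144 K/W;  Q = ΔT/R_total = 39/0.1144 = 341.1 W
T_interface = T_inner − Q·ΣR(inner→interface) = 22 − 341×0.08425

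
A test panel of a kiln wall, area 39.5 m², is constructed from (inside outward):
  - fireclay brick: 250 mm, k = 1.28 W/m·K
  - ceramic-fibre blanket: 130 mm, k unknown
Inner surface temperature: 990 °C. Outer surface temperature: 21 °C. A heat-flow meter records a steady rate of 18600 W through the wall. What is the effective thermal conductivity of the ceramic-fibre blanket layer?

k ≈ 0.0698 W/(m·K)

Series thermal resistances:
R_fireclay brick = L/(kA) = 0.25/(1.28×39.5) = 0.004945 K/W
Sum of known resistances R_other = 0.004945 K/W
Total R = ΔT/Q = 969/18600 = 0.0521 K/W
R_ceramic-fibre blanket = R_total − R_other = 0.04715 K/W
k = L/(R·A) = 0.13/(0.04715×39.5)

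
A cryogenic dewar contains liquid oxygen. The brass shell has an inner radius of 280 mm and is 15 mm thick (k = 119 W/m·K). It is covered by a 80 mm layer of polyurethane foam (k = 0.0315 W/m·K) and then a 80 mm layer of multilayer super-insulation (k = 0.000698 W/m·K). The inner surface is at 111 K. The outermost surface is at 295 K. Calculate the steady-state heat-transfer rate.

For a spherical shell R = (1/r₁ − 1/r₂)/(4πk); film R = 1/(h·4πr²). In series:
R_brass shell = (1/0.28 − 1/0.295)/(4π×119) = 1.214×10^-4 K/W
R_polyurethane foam = (1/0.295 − 1/0.375)/(4π×0.0315) = 1.827 K/W
R_multilayer super-insulation = (1/0.375 − 1/0.455)/(4π×0.000698) = 53.45 K/W
R_total = 55.28 K/W
Q = ΔT/R_total = 184/55.28

Q ≈ 3.33 W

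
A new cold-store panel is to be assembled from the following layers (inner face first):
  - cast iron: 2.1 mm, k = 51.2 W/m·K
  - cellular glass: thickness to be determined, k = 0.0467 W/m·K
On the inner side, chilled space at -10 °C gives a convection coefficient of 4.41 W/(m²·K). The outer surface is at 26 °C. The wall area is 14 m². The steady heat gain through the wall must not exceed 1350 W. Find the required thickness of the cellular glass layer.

Model the wall as resistances in series:
R_inner film = 1/(h_i·A) = 1/(4.41×14) = 0.0162 K/W
R_cast iron = L/(kA) = 0.0021/(51.2×14) = 2.93×10^-6 K/W
Sum of the known resistances R_other = 0.0162 K/W
Required total resistance R_tot = ΔT/Q_allow = 36/1350 = 0.02667 K/W
R_cellular glass = R_tot − R_other = 0.01047 K/W
L = R·k·A = 0.01047×0.0467×14

L ≈ 6.84 mm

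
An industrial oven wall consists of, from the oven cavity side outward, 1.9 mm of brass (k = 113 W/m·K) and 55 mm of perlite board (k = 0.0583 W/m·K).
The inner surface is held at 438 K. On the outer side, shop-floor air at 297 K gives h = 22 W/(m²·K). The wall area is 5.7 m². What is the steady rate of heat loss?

Q ≈ 813 W

Series thermal resistances:
R_brass = L/(kA) = 0.0019/(113×5.7) = 2.95×10^-6 K/W
R_perlite board = L/(kA) = 0.055/(0.0583×5.7) = 0.1655 K/W
R_outer film = 1/(h_o·A) = 1/(22×5.7) = 0.007974 K/W
R_total = 0.1735 K/W
Q = ΔT / R_total = 141 / 0.1735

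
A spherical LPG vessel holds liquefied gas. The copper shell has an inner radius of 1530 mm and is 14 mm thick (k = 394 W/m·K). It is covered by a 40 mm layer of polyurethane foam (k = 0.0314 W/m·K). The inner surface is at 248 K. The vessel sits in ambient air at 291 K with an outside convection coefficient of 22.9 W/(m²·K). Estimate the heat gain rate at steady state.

For a spherical shell R = (1/r₁ − 1/r₂)/(4πk); film R = 1/(h·4πr²). In series:
R_copper shell = (1/1.53 − 1/1.544)/(4π×394) = 1.197×10^-6 K/W
R_polyurethane foam = (1/1.544 − 1/1.584)/(4π×0.0314) = 0.04145 K/W
R_outer film = 1/(h·4πr_o²) = 1/(22.9×4π×1.584²) = 0.001385 K/W
R_total = 0.04284 K/W
Q = ΔT/R_total = 43/0.04284

Q ≈ 1000 W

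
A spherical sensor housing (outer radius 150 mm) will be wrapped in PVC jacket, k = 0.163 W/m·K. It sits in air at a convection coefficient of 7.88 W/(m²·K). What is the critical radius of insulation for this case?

For a sphere r_cr = 2k/h = 2×0.163/7.88
r_cr = 41.4 mm; since the bare radius (150 mm) is above r_cr, any added insulation will reduce heat loss.

r_cr ≈ 41.4 mm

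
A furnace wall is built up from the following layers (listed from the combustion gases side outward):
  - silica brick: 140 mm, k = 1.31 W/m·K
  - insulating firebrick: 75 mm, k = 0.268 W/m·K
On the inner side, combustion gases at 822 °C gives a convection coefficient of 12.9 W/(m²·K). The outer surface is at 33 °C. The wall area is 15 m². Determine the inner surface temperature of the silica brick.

Thermal resistances in series:
R_inner film = 1/(h_i·A) = 1/(12.9×15) = 0.005168 K/W
R_silica brick = L/(kA) = 0.14/(1.31×15) = 0.007125 K/W
R_insulating firebrick = L/(kA) = 0.075/(0.268×15) = 0.01866 K/W
R_total = 0.03095 K/W;  Q = ΔT/R_total = 789/0.03095 = 25490 W
T_interface = T_inner − Q·ΣR(inner→interface) = 822 − 25500×0.005168

T ≈ 690 °C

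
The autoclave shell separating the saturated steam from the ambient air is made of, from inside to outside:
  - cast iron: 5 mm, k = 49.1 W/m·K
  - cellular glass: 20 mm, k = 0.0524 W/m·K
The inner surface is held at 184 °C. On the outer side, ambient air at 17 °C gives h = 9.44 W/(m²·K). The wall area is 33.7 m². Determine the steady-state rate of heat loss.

Q ≈ 11500 W

Model the wall as resistances in series:
R_cast iron = L/(kA) = 0.005/(49.1×33.7) = 3.022×10^-6 K/W
R_cellular glass = L/(kA) = 0.02/(0.0524×33.7) = 0.01133 K/W
R_outer film = 1/(h_o·A) = 1/(9.44×33.7) = 0.003143 K/W
R_total = 0.01447 K/W
Q = ΔT / R_total = 167 / 0.01447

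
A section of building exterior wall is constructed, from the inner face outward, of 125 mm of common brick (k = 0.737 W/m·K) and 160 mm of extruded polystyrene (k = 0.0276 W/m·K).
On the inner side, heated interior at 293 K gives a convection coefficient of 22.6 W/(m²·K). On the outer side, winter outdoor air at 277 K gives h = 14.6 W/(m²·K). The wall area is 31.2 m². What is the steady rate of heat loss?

Series thermal resistances:
R_inner film = 1/(h_i·A) = 1/(22.6×31.2) = 0.001418 K/W
R_common brick = L/(kA) = 0.125/(0.737×31.2) = 0.005436 K/W
R_extruded polystyrene = L/(kA) = 0.16/(0.0276×31.2) = 0.1858 K/W
R_outer film = 1/(h_o·A) = 1/(14.6×31.2) = 0.002195 K/W
R_total = 0.1949 K/W
Q = ΔT / R_total = 16 / 0.1949

Q ≈ 82.1 W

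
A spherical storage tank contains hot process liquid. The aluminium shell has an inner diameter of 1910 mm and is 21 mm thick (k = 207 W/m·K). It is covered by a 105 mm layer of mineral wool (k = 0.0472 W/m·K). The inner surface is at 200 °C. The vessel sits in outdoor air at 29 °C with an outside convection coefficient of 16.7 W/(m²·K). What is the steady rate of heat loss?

Q ≈ 995 W

Each spherical layer contributes R = (1/r_i − 1/r_o)/(4πk):
R_aluminium shell = (1/0.955 − 1/0.976)/(4π×207) = 8.661×10^-6 K/W
R_mineral wool = (1/0.976 − 1/1.081)/(4π×0.0472) = 0.1678 K/W
R_outer film = 1/(h·4πr_o²) = 1/(16.7×4π×1.081²) = 0.004078 K/W
R_total = 0.1719 K/W
Q = ΔT/R_total = 171/0.1719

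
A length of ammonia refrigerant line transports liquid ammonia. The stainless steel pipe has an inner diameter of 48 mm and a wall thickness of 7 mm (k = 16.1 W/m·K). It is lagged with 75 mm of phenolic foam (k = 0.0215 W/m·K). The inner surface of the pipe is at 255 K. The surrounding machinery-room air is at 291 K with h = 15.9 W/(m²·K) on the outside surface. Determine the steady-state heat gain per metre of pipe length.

Per-layer cylindrical resistances, series-summed:
R_stainless steel pipe wall = ln(31/24)/(2π×16.1×1) = 0.00253 K/W
R_phenolic foam = ln(106/31)/(2π×0.0215×1) = 9.101 K/W
R_outer film = 1/(h_o·2πr_oL) = 1/(15.9×2π×0.106×1) = 0.09443 K/W
R_total = 9.198 K/W
Q = ΔT/R_total = 36/9.198

q′ ≈ 3.91 W/m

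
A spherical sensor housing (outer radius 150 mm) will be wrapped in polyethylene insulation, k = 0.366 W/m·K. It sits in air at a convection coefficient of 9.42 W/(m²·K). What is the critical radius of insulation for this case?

r_cr ≈ 77.7 mm

For a sphere r_cr = 2k/h = 2×0.366/9.42
r_cr = 77.7 mm; since the bare radius (150 mm) is above r_cr, any added insulation will reduce heat loss.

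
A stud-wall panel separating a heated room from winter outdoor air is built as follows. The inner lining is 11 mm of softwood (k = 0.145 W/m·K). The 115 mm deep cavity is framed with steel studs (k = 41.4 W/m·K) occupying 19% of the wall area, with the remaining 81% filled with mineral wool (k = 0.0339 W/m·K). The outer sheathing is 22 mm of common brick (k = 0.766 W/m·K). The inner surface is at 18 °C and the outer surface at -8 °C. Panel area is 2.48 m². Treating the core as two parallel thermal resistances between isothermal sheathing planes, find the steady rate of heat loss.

Sheathing layers in series; stud and cavity paths in parallel between them.
R_inner = 0.011/(0.145×2.48) = 0.03059 K/W
R_stud  = 0.115/(41.4×0.19×2.48) = 0.005895 K/W
R_cav   = 0.115/(0.0339×0.81×2.48) = 1.689 K/W
1/R_core = 1/R_stud + 1/R_cav → R_core = 0.005875 K/W
R_outer = 0.022/(0.766×2.48) = 0.01158 K/W
R_total = 0.04805 K/W
Q = ΔT/R_total = 26/0.04805

Q ≈ 541 W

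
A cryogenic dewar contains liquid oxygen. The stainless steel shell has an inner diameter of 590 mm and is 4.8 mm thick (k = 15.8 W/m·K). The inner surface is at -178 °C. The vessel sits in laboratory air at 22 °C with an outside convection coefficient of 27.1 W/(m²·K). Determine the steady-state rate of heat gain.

For a spherical shell R = (1/r₁ − 1/r₂)/(4πk); film R = 1/(h·4πr²). In series:
R_stainless steel shell = (1/0.295 − 1/0.2998)/(4π×15.8) = 2.734×10^-4 K/W
R_outer film = 1/(h·4πr_o²) = 1/(27.1×4π×0.2998²) = 0.03267 K/W
R_total = 0.03294 K/W
Q = ΔT/R_total = 200/0.03294

Q ≈ 6070 W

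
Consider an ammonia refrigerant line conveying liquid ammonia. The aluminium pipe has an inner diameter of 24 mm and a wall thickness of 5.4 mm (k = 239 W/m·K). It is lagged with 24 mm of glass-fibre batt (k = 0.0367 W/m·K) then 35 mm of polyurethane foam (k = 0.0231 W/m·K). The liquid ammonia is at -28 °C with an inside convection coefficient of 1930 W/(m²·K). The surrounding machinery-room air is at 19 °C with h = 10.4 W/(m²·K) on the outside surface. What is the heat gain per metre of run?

Treating each annulus and film as a series resistance:
R_inner film = 1/(h_i·2πr₁L) = 1/(1930×2π×0.012×1) = 0.006872 K/W
R_aluminium pipe wall = ln(17.4/12)/(2π×239×1) = 2.474×10^-4 K/W
R_glass-fibre batt = ln(41.4/17.4)/(2π×0.0367×1) = 3.759 K/W
R_polyurethane foam = ln(76.4/41.4)/(2π×0.0231×1) = 4.221 K/W
R_outer film = 1/(h_o·2πr_oL) = 1/(10.4×2π×0.0764×1) = 0.2003 K/W
R_total = 8.188 K/W
Q = ΔT/R_total = 47/8.188

q′ ≈ 5.74 W/m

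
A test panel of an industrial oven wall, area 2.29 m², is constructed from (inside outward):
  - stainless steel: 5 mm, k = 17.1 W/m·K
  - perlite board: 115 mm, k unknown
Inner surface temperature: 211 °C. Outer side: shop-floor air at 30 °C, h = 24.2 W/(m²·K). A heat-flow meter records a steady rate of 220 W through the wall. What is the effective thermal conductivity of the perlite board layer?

k ≈ 0.0624 W/(m·K)

Thermal resistances in series:
R_stainless steel = L/(kA) = 0.005/(17.1×2.29) = 1.277×10^-4 K/W
R_outer film = 1/(h_o·A) = 1/(24.2×2.29) = 0.01804 K/W
Sum of known resistances R_other = 0.01817 K/W
Total R = ΔT/Q = 181/220 = 0.8227 K/W
R_perlite board = R_total − R_other = 0.8046 K/W
k = L/(R·A) = 0.115/(0.8046×2.29)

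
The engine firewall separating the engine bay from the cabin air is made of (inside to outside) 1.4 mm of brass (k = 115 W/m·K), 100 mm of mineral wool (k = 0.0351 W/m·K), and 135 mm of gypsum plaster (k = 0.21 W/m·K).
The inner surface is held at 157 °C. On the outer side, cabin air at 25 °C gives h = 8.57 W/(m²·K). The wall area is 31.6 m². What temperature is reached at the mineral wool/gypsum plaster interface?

Series thermal resistances:
R_brass = L/(kA) = 0.0014/(115×31.6) = 3.853×10^-7 K/W
R_mineral wool = L/(kA) = 0.1/(0.0351×31.6) = 0.09016 K/W
R_gypsum plaster = L/(kA) = 0.135/(0.21×31.6) = 0.02034 K/W
R_outer film = 1/(h_o·A) = 1/(8.57×31.6) = 0.003693 K/W
R_total = 0.1142 K/W;  Q = ΔT/R_total = 132/0.1142 = 1156 W
T_interface = T_inner − Q·ΣR(inner→interface) = 157 − 1160×0.09016

T ≈ 52.8 °C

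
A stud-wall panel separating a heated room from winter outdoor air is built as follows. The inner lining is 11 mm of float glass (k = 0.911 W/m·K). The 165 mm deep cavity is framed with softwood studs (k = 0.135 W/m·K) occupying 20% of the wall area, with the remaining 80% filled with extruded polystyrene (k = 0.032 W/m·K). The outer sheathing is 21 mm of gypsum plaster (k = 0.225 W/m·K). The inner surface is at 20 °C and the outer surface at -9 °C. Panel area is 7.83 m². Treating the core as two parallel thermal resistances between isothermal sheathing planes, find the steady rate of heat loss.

Sheathing layers in series; stud and cavity paths in parallel between them.
R_inner = 0.011/(0.911×7.83) = 0.001542 K/W
R_stud  = 0.165/(0.135×0.2×7.83) = 0.7805 K/W
R_cav   = 0.165/(0.032×0.8×7.83) = 0.8232 K/W
1/R_core = 1/R_stud + 1/R_cav → R_core = 0.4006 K/W
R_outer = 0.021/(0.225×7.83) = 0.01192 K/W
R_total = 0.4141 K/W
Q = ΔT/R_total = 29/0.4141

Q ≈ 70 W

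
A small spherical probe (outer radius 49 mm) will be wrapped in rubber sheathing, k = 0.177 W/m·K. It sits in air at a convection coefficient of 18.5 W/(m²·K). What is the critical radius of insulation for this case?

r_cr ≈ 19.1 mm

For a sphere r_cr = 2k/h = 2×0.177/18.5
r_cr = 19.1 mm; since the bare radius (49 mm) is above r_cr, any added insulation will reduce heat loss.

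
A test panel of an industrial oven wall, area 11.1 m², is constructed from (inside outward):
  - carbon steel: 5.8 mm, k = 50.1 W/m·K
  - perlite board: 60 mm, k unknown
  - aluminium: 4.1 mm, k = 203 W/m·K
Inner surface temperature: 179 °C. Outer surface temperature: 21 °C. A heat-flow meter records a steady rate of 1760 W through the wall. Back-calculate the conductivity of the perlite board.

Using the resistance-network approach (series):
R_carbon steel = L/(kA) = 0.0058/(50.1×11.1) = 1.043×10^-5 K/W
R_aluminium = L/(kA) = 0.0041/(203×11.1) = 1.82×10^-6 K/W
Sum of known resistances R_other = 1.225×10^-5 K/W
Total R = ΔT/Q = 158/1760 = 0.08977 K/W
R_perlite board = R_total − R_other = 0.08976 K/W
k = L/(R·A) = 0.06/(0.08976×11.1)

k ≈ 0.0602 W/(m·K)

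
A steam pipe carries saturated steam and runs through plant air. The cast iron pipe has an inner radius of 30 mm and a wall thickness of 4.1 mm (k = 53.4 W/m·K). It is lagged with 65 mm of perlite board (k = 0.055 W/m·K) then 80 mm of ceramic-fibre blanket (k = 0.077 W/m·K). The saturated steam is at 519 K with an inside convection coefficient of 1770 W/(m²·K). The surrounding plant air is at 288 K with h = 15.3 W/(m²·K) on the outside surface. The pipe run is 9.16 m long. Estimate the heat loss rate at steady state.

Q ≈ 484 W

Cylindrical conduction, so R = ln(r₂/r₁)/(2πkL) per layer, in series:
R_inner film = 1/(h_i·2πr₁L) = 1/(1770×2π×0.03×9.16) = 3.272×10^-4 K/W
R_cast iron pipe wall = ln(34.1/30)/(2π×53.4×9.16) = 4.168×10^-5 K/W
R_perlite board = ln(99.1/34.1)/(2π×0.055×9.16) = 0.337 K/W
R_ceramic-fibre blanket = ln(179.1/99.1)/(2π×0.077×9.16) = 0.1335 K/W
R_outer film = 1/(h_o·2πr_oL) = 1/(15.3×2π×0.1791×9.16) = 0.006341 K/W
R_total = 0.4773 K/W
Q = ΔT/R_total = 231/0.4773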